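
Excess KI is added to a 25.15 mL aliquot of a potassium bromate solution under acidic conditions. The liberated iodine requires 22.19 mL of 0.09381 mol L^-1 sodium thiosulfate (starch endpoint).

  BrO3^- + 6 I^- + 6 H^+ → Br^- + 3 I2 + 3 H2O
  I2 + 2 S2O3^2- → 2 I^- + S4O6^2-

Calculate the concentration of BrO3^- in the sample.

0.01379 mol/L

n(S2O3^2-) = 0.02219 × 0.09381 = 2.082 × 10^-3 mol
n(I2) = n(S2O3^2-)/2 = 1.041 × 10^-3 mol
From the 1:3 ratio, n(BrO3^-) in the aliquot = 1/3 × 1.041 × 10^-3 = 3.469 × 10^-4 mol
[BrO3^-] = 3.469 × 10^-4 / 0.02515 = 0.01379 mol/L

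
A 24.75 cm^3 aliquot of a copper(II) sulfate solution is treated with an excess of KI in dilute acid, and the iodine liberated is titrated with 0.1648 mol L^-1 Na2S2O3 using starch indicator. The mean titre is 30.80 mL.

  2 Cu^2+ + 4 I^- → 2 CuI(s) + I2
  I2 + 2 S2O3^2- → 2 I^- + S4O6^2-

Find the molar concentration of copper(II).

n(S2O3^2-) = 0.03080 × 0.1648 = 5.076 × 10^-3 mol
n(I2) = n(S2O3^2-)/2 = 2.538 × 10^-3 mol
From the 2:1 ratio, n(Cu2+) in the aliquot = 2/1 × 2.538 × 10^-3 = 5.076 × 10^-3 mol
[Cu2+] = 5.076 × 10^-3 / 0.02475 = 0.2051 mol/L

0.2051 mol/L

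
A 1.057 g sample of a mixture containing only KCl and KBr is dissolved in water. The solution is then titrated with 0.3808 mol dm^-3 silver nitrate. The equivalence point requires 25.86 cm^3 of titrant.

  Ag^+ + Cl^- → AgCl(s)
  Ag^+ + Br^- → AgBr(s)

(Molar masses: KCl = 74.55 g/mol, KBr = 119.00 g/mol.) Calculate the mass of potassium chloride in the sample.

n(AgNO3) = 0.02586 × 0.3808 = 9.847 × 10^-3 mol
Let x = n(KCl), y = n(KBr).
Titrant: 1x + 1y = 9.847 × 10^-3;  mass: 74.55x + 119.00y = 1.057
Solving, x = 2.584 × 10^-3 mol, y = 7.264 × 10^-3 mol
mass of KCl = 2.584 × 10^-3 × 74.55 = 0.1926 g

0.1926 g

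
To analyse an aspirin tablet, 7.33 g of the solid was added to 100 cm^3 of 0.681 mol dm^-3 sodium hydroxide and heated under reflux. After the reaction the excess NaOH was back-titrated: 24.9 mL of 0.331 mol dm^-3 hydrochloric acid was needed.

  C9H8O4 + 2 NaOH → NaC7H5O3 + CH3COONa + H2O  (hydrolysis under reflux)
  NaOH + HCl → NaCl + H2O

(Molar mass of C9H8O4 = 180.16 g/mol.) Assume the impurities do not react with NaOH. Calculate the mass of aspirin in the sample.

5.39 g

n(NaOH) added = 0.100 × 0.681 = 0.0681 mol
n(HCl) used in back-titration = 0.0249 × 0.331 = 8.24 × 10^-3 mol
n(NaOH) left over = 8.24 × 10^-3 mol (1:1 ratio)
n(NaOH) consumed by analyte = 0.0681 − 8.24 × 10^-3 = 0.0599 mol
From the 1:2 ratio, n(C9H8O4) = 1/2 × 0.0599 = 0.0299 mol
mass of C9H8O4 = 0.0299 × 180.16 = 5.39 g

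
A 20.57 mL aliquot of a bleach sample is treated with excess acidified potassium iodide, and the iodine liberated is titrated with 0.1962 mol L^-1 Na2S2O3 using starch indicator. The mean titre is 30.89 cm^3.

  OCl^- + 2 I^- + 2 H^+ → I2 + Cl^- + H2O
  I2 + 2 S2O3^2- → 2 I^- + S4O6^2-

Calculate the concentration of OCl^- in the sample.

0.1473 mol/L

n(S2O3^2-) = 0.03089 × 0.1962 = 6.061 × 10^-3 mol
n(I2) = n(S2O3^2-)/2 = 3.030 × 10^-3 mol
n(OCl^-) in the aliquot = 3.030 × 10^-3 mol (1:1 ratio)
[OCl^-] = 3.030 × 10^-3 / 0.02057 = 0.1473 mol/L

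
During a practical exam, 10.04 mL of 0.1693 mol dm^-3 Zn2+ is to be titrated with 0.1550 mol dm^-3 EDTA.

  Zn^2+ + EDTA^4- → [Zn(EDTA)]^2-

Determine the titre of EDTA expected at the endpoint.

10.97 mL

n(Zn2+) = 0.01004 L × 0.1693 mol/L = 1.700 × 10^-3 mol
n(EDTA) = 1.700 × 10^-3 mol (1:1 stoichiometry)
V(EDTA) = 1.700 × 10^-3 mol / 0.1550 mol/L = 0.01097 L = 10.97 mL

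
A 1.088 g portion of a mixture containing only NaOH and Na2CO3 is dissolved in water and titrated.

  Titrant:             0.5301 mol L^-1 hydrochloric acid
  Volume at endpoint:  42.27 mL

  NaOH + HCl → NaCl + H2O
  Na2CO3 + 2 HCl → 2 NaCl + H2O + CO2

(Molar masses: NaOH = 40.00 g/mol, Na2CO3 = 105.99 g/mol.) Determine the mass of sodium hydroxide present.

n(HCl) = 0.04227 × 0.5301 = 0.02241 mol
Let x = n(NaOH), y = n(Na2CO3).
Titrant: 1x + 2y = 0.02241;  mass: 40.00x + 105.99y = 1.088
Solving, x = 7.655 × 10^-3 mol, y = 7.376 × 10^-3 mol
mass of NaOH = 7.655 × 10^-3 × 40.00 = 0.3062 g

0.3062 g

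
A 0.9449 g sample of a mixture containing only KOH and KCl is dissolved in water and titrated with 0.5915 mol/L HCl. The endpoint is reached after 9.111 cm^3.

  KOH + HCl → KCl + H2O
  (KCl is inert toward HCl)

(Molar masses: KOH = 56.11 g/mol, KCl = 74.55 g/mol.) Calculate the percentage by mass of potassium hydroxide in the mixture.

n(HCl) = 0.009111 × 0.5915 = 5.389 × 10^-3 mol
Let x = n(KOH), y = n(KCl).
Titrant: 1x = 5.389 × 10^-3;  mass: 56.11x + 74.55y = 0.9449
Solving, x = 5.389 × 10^-3 mol, y = 8.619 × 10^-3 mol
mass of KOH = 5.389 × 10^-3 × 56.11 = 0.3024 g
% KOH = 0.3024 / 0.9449 × 100 = 32.00 %

32.00 %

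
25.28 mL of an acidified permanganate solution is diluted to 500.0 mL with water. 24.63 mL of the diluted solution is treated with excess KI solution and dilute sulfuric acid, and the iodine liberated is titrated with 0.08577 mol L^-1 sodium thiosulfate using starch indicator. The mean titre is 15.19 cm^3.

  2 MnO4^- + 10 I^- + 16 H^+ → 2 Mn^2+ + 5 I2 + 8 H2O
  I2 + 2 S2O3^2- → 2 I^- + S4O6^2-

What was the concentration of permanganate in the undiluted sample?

0.2092 mol/L

n(S2O3^2-) = 0.01519 × 0.08577 = 1.303 × 10^-3 mol
n(I2) = n(S2O3^2-)/2 = 6.514 × 10^-4 mol
From the 2:5 ratio, n(MnO4^-) in the aliquot = 2/5 × 6.514 × 10^-4 = 2.606 × 10^-4 mol
[MnO4^-]_dilute = 2.606 × 10^-4 / 0.02463 = 0.01058 mol/L
[MnO4^-]_original = 0.01058 × 500.0/25.28 = 0.2092 mol/L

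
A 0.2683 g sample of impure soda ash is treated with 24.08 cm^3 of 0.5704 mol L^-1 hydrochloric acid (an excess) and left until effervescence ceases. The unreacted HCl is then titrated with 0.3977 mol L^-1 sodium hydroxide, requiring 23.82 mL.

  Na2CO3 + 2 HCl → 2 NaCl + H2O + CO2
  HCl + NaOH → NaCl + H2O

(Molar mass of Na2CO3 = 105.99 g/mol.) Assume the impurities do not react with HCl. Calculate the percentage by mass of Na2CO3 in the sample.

n(HCl) added = 0.02408 × 0.5704 = 0.01374 mol
n(NaOH) used in back-titration = 0.02382 × 0.3977 = 9.473 × 10^-3 mol
n(HCl) left over = 9.473 × 10^-3 mol (1:1 ratio)
n(HCl) consumed by analyte = 0.01374 − 9.473 × 10^-3 = 4.262 × 10^-3 mol
From the 1:2 ratio, n(Na2CO3) = 1/2 × 4.262 × 10^-3 = 2.131 × 10^-3 mol
mass of Na2CO3 = 2.131 × 10^-3 × 105.99 = 0.2259 g
% Na2CO3 = 0.2259 / 0.2683 × 100 = 84.18 %

84.18 %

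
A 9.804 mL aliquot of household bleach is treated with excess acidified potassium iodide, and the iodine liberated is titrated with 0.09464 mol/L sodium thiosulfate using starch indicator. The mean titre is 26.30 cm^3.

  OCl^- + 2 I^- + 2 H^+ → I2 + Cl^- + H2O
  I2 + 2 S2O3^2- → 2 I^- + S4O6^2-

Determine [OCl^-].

n(S2O3^2-) = 0.02630 × 0.09464 = 2.489 × 10^-3 mol
n(I2) = n(S2O3^2-)/2 = 1.245 × 10^-3 mol
n(OCl^-) in the aliquot = 1.245 × 10^-3 mol (1:1 ratio)
[OCl^-] = 1.245 × 10^-3 / 0.009804 = 0.1269 mol/L

0.1269 mol/L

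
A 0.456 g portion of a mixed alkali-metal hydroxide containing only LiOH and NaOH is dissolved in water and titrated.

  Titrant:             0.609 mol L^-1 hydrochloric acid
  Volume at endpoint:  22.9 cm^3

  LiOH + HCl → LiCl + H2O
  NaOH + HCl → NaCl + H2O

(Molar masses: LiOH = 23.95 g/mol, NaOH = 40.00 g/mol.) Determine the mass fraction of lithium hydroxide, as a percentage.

n(HCl) = 0.0229 × 0.609 = 0.0139 mol
Let x = n(LiOH), y = n(NaOH).
Titrant: 1x + 1y = 0.0139;  mass: 23.95x + 40.00y = 0.456
Solving, x = 6.35 × 10^-3 mol, y = 7.60 × 10^-3 mol
mass of LiOH = 6.35 × 10^-3 × 23.95 = 0.152 g
% LiOH = 0.152 / 0.456 × 100 = 33.3 %

33.3 %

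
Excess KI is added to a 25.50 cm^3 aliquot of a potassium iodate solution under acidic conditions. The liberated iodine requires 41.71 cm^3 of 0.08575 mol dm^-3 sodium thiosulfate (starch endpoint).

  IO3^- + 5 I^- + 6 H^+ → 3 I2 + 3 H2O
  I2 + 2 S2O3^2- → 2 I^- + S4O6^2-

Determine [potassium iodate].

n(S2O3^2-) = 0.04171 × 0.08575 = 3.577 × 10^-3 mol
n(I2) = n(S2O3^2-)/2 = 1.788 × 10^-3 mol
From the 1:3 ratio, n(IO3^-) in the aliquot = 1/3 × 1.788 × 10^-3 = 5.961 × 10^-4 mol
[IO3^-] = 5.961 × 10^-4 / 0.02550 = 0.02338 mol/L

0.02338 mol/L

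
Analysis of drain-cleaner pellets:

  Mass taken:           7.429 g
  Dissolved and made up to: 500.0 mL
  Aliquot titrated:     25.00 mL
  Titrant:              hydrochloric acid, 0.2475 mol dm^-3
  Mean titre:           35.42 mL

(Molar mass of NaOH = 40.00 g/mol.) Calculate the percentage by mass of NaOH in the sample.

NaOH + HCl → NaCl + H2O
n(HCl) per titration = 0.03542 × 0.2475 = 8.766 × 10^-3 mol
n(NaOH) in each aliquot = 8.766 × 10^-3 mol (1:1 ratio)
n(NaOH) in the whole flask = 8.766 × 10^-3 × 500.0/25.00 = 0.1753 mol
mass of NaOH = 0.1753 × 40.00 = 7.013 g
% NaOH = 7.013 / 7.429 × 100 = 94.40 %

94.40 %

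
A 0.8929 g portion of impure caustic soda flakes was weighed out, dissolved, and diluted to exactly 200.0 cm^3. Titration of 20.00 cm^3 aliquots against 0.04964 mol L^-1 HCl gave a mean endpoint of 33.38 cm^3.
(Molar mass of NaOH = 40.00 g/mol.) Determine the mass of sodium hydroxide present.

0.6628 g

NaOH + HCl → NaCl + H2O
n(HCl) per titration = 0.03338 × 0.04964 = 1.657 × 10^-3 mol
n(NaOH) in each aliquot = 1.657 × 10^-3 mol (1:1 ratio)
n(NaOH) in the whole flask = 1.657 × 10^-3 × 200.0/20.00 = 0.01657 mol
mass of NaOH = 0.01657 × 40.00 = 0.6628 g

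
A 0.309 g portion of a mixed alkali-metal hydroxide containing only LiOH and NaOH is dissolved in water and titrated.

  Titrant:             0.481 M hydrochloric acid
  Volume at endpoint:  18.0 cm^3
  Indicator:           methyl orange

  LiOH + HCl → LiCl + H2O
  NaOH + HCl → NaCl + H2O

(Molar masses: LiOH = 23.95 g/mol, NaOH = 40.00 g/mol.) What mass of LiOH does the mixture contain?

0.0557 g

n(HCl) = 0.0180 × 0.481 = 8.66 × 10^-3 mol
Let x = n(LiOH), y = n(NaOH).
Titrant: 1x + 1y = 8.66 × 10^-3;  mass: 23.95x + 40.00y = 0.309
Solving, x = 2.33 × 10^-3 mol, y = 6.33 × 10^-3 mol
mass of LiOH = 2.33 × 10^-3 × 23.95 = 0.0557 g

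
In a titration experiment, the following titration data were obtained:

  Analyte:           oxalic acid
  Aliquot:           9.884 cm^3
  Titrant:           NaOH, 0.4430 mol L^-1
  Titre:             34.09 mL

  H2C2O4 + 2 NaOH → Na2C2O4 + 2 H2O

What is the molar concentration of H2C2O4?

n(NaOH) = 0.03409 L × 0.4430 mol/L = 0.01510 mol
From the 1:2 mole ratio, n(H2C2O4) = 1/2 × 0.01510 = 7.551 × 10^-3 mol
[H2C2O4] = 7.551 × 10^-3 mol / 0.009884 L = 0.7640 mol/L

0.7640 mol/L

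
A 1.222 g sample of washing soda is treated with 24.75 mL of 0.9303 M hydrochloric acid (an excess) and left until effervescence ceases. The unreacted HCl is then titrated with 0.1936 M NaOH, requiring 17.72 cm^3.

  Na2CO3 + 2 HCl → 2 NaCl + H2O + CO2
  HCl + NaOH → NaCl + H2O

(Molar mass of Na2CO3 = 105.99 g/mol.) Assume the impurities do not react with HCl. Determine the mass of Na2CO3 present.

n(HCl) added = 0.02475 × 0.9303 = 0.02302 mol
n(NaOH) used in back-titration = 0.01772 × 0.1936 = 3.431 × 10^-3 mol
n(HCl) left over = 3.431 × 10^-3 mol (1:1 ratio)
n(HCl) consumed by analyte = 0.02302 − 3.431 × 10^-3 = 0.01959 mol
From the 1:2 ratio, n(Na2CO3) = 1/2 × 0.01959 = 9.797 × 10^-3 mol
mass of Na2CO3 = 9.797 × 10^-3 × 105.99 = 1.038 g

1.038 g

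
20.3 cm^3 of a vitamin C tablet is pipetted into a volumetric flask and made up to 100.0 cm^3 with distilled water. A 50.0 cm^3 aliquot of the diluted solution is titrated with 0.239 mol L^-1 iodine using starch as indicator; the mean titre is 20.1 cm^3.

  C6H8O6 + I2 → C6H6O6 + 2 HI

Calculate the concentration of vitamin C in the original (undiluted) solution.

n(I2) = 0.0201 × 0.239 = 4.80 × 10^-3 mol
n(C6H8O6) in the aliquot = 4.80 × 10^-3 mol (1:1 ratio)
[C6H8O6]_dilute = 4.80 × 10^-3 / 0.0500 = 0.0961 mol/L
Dilution factor = 100.0 / 20.3 = 4.926
[C6H8O6]_stock = 0.0961 × 4.926 = 0.473 mol/L

0.473 mol/L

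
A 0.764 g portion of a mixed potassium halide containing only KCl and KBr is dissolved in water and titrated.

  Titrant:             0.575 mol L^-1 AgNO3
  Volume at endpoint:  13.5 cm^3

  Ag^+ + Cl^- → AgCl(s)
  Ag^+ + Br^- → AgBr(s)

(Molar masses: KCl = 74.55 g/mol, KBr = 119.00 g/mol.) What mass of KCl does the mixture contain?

n(AgNO3) = 0.0135 × 0.575 = 7.76 × 10^-3 mol
Let x = n(KCl), y = n(KBr).
Titrant: 1x + 1y = 7.76 × 10^-3;  mass: 74.55x + 119.00y = 0.764
Solving, x = 3.59 × 10^-3 mol, y = 4.17 × 10^-3 mol
mass of KCl = 3.59 × 10^-3 × 74.55 = 0.268 g

0.268 g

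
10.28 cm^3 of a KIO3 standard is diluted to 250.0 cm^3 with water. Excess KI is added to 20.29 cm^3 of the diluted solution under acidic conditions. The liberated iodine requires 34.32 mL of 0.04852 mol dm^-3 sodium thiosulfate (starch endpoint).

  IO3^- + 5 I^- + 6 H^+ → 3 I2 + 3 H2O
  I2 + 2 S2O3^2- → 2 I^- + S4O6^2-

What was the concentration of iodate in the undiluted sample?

0.3326 mol/L

n(S2O3^2-) = 0.03432 × 0.04852 = 1.665 × 10^-3 mol
n(I2) = n(S2O3^2-)/2 = 8.326 × 10^-4 mol
From the 1:3 ratio, n(IO3^-) in the aliquot = 1/3 × 8.326 × 10^-4 = 2.775 × 10^-4 mol
[IO3^-]_dilute = 2.775 × 10^-4 / 0.02029 = 0.01368 mol/L
[IO3^-]_original = 0.01368 × 250.0/10.28 = 0.3326 mol/L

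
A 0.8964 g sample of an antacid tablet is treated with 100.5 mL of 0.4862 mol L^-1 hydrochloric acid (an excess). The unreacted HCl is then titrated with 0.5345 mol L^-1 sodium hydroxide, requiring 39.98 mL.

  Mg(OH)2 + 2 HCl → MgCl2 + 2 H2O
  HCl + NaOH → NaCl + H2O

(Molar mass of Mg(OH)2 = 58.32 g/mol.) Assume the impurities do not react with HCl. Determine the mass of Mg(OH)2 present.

n(HCl) added = 0.1005 × 0.4862 = 0.04886 mol
n(NaOH) used in back-titration = 0.03998 × 0.5345 = 0.02137 mol
n(HCl) left over = 0.02137 mol (1:1 ratio)
n(HCl) consumed by analyte = 0.04886 − 0.02137 = 0.02749 mol
From the 1:2 ratio, n(Mg(OH)2) = 1/2 × 0.02749 = 0.01375 mol
mass of Mg(OH)2 = 0.01375 × 58.32 = 0.8017 g

0.8017 g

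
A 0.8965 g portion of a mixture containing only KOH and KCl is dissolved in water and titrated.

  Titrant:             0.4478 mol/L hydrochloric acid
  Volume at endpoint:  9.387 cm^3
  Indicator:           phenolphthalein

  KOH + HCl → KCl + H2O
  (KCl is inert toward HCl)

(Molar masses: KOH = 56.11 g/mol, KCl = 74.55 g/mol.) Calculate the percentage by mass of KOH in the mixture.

26.31 %

n(HCl) = 0.009387 × 0.4478 = 4.203 × 10^-3 mol
Let x = n(KOH), y = n(KCl).
Titrant: 1x = 4.203 × 10^-3;  mass: 56.11x + 74.55y = 0.8965
Solving, x = 4.203 × 10^-3 mol, y = 8.862 × 10^-3 mol
mass of KOH = 4.203 × 10^-3 × 56.11 = 0.2359 g
% KOH = 0.2359 / 0.8965 × 100 = 26.31 %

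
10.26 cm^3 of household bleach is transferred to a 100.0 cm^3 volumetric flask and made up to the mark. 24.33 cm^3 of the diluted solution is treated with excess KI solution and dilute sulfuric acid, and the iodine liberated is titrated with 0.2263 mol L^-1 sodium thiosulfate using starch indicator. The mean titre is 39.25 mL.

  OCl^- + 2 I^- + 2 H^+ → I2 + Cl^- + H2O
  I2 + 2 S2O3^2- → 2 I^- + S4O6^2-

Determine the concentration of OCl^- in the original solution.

n(S2O3^2-) = 0.03925 × 0.2263 = 8.882 × 10^-3 mol
n(I2) = n(S2O3^2-)/2 = 4.441 × 10^-3 mol
n(OCl^-) in the aliquot = 4.441 × 10^-3 mol (1:1 ratio)
[OCl^-]_dilute = 4.441 × 10^-3 / 0.02433 = 0.1825 mol/L
[OCl^-]_original = 0.1825 × 100.0/10.26 = 1.779 mol/L

1.779 mol/L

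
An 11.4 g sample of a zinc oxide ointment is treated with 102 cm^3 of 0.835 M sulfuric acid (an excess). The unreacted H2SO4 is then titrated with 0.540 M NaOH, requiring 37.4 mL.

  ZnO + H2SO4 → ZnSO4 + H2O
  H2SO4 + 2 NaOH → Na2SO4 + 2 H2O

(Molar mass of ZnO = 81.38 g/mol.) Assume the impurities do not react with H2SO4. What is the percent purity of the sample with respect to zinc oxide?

53.6 %

n(H2SO4) added = 0.102 × 0.835 = 0.0852 mol
n(NaOH) used in back-titration = 0.0374 × 0.540 = 0.0202 mol
From the 1:2 ratio, n(H2SO4) left over = 1/2 × 0.0202 = 0.0101 mol
n(H2SO4) consumed by analyte = 0.0852 − 0.0101 = 0.0751 mol
n(ZnO) = 0.0751 mol (1:1 ratio)
mass of ZnO = 0.0751 × 81.38 = 6.11 g
% ZnO = 6.11 / 11.4 × 100 = 53.6 %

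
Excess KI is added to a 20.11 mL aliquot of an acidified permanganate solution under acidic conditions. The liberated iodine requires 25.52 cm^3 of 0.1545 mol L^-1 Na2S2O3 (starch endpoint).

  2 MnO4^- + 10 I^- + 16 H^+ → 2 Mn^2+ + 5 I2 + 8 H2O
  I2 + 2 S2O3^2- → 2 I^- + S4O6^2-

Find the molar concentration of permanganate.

0.03921 mol/L

n(S2O3^2-) = 0.02552 × 0.1545 = 3.943 × 10^-3 mol
n(I2) = n(S2O3^2-)/2 = 1.971 × 10^-3 mol
From the 2:5 ratio, n(MnO4^-) in the aliquot = 2/5 × 1.971 × 10^-3 = 7.886 × 10^-4 mol
[MnO4^-] = 7.886 × 10^-4 / 0.02011 = 0.03921 mol/L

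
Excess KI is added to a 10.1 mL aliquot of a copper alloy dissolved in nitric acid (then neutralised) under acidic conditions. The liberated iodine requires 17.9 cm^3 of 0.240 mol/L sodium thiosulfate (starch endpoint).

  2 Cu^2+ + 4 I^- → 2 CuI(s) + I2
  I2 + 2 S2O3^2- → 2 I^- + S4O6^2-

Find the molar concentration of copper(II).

n(S2O3^2-) = 0.0179 × 0.240 = 4.30 × 10^-3 mol
n(I2) = n(S2O3^2-)/2 = 2.15 × 10^-3 mol
From the 2:1 ratio, n(Cu2+) in the aliquot = 2/1 × 2.15 × 10^-3 = 4.30 × 10^-3 mol
[Cu2+] = 4.30 × 10^-3 / 0.0101 = 0.425 mol/L

0.425 mol/L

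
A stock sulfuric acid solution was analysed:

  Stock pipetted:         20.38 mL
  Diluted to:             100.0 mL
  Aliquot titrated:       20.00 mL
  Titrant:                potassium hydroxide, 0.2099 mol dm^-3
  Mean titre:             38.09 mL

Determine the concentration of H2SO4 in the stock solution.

H2SO4 + 2 KOH → K2SO4 + 2 H2O
n(KOH) = 0.03809 × 0.2099 = 7.995 × 10^-3 mol
From the 1:2 ratio, n(H2SO4) in the aliquot = 1/2 × 7.995 × 10^-3 = 3.998 × 10^-3 mol
[H2SO4]_dilute = 3.998 × 10^-3 / 0.02000 = 0.1999 mol/L
Dilution factor = 100.0 / 20.38 = 4.907
[H2SO4]_stock = 0.1999 × 4.907 = 0.9808 mol/L

0.9808 mol/L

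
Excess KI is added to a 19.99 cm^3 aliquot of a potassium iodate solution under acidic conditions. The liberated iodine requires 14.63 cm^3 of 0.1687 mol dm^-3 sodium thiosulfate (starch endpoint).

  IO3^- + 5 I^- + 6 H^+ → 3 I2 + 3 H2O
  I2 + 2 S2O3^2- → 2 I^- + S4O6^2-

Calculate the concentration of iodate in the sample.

n(S2O3^2-) = 0.01463 × 0.1687 = 2.468 × 10^-3 mol
n(I2) = n(S2O3^2-)/2 = 1.234 × 10^-3 mol
From the 1:3 ratio, n(IO3^-) in the aliquot = 1/3 × 1.234 × 10^-3 = 4.113 × 10^-4 mol
[IO3^-] = 4.113 × 10^-4 / 0.01999 = 0.02058 mol/L

0.02058 mol/L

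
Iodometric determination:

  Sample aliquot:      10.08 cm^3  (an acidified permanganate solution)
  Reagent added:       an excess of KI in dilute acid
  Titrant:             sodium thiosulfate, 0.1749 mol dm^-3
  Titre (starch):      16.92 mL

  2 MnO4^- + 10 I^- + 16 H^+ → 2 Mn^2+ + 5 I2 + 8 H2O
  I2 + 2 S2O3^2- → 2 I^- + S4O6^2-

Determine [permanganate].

0.05872 mol/L

n(S2O3^2-) = 0.01692 × 0.1749 = 2.959 × 10^-3 mol
n(I2) = n(S2O3^2-)/2 = 1.480 × 10^-3 mol
From the 2:5 ratio, n(MnO4^-) in the aliquot = 2/5 × 1.480 × 10^-3 = 5.919 × 10^-4 mol
[MnO4^-] = 5.919 × 10^-4 / 0.01008 = 0.05872 mol/L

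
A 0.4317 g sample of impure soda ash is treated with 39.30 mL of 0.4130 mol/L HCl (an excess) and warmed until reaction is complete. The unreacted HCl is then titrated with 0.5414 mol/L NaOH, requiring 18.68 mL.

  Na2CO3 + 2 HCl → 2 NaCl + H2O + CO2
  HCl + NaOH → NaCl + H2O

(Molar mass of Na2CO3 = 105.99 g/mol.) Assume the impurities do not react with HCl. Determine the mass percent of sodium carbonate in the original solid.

n(HCl) added = 0.03930 × 0.4130 = 0.01623 mol
n(NaOH) used in back-titration = 0.01868 × 0.5414 = 0.01011 mol
n(HCl) left over = 0.01011 mol (1:1 ratio)
n(HCl) consumed by analyte = 0.01623 − 0.01011 = 6.118 × 10^-3 mol
From the 1:2 ratio, n(Na2CO3) = 1/2 × 6.118 × 10^-3 = 3.059 × 10^-3 mol
mass of Na2CO3 = 3.059 × 10^-3 × 105.99 = 0.3242 g
% Na2CO3 = 0.3242 / 0.4317 × 100 = 75.10 %

75.10 %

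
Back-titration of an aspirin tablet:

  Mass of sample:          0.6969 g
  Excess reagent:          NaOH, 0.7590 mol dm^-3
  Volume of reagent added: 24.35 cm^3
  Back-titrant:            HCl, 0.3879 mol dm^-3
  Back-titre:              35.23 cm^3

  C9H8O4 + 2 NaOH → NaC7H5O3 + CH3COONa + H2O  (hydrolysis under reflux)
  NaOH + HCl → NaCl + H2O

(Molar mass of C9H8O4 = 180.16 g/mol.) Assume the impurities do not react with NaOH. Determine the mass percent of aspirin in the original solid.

n(NaOH) added = 0.02435 × 0.7590 = 0.01848 mol
n(HCl) used in back-titration = 0.03523 × 0.3879 = 0.01367 mol
n(NaOH) left over = 0.01367 mol (1:1 ratio)
n(NaOH) consumed by analyte = 0.01848 − 0.01367 = 4.816 × 10^-3 mol
From the 1:2 ratio, n(C9H8O4) = 1/2 × 4.816 × 10^-3 = 2.408 × 10^-3 mol
mass of C9H8O4 = 2.408 × 10^-3 × 180.16 = 0.4338 g
% C9H8O4 = 0.4338 / 0.6969 × 100 = 62.25 %

62.25 %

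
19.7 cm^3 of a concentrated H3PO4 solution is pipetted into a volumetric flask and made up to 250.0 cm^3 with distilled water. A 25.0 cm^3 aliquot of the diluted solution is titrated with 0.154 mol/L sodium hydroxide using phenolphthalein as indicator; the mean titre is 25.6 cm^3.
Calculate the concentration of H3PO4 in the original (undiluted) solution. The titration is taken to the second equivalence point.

1.00 mol/L

H3PO4 + 2 NaOH → Na2HPO4 + 2 H2O
n(NaOH) = 0.0256 × 0.154 = 3.94 × 10^-3 mol
From the 1:2 ratio, n(H3PO4) in the aliquot = 1/2 × 3.94 × 10^-3 = 1.97 × 10^-3 mol
[H3PO4]_dilute = 1.97 × 10^-3 / 0.0250 = 0.0788 mol/L
Dilution factor = 250.0 / 19.7 = 12.69
[H3PO4]_stock = 0.0788 × 12.69 = 1.00 mol/L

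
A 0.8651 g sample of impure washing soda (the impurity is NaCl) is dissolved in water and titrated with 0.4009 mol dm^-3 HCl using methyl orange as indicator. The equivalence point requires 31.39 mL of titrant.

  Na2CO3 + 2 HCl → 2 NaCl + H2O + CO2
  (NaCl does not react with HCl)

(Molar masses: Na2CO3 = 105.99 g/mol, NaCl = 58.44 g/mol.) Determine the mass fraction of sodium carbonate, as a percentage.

77.09 %

n(HCl) = 0.03139 × 0.4009 = 0.01258 mol
Let x = n(Na2CO3), y = n(NaCl).
Titrant: 2x = 0.01258;  mass: 105.99x + 58.44y = 0.8651
Solving, x = 6.292 × 10^-3 mol, y = 3.391 × 10^-3 mol
mass of Na2CO3 = 6.292 × 10^-3 × 105.99 = 0.6669 g
% Na2CO3 = 0.6669 / 0.8651 × 100 = 77.09 %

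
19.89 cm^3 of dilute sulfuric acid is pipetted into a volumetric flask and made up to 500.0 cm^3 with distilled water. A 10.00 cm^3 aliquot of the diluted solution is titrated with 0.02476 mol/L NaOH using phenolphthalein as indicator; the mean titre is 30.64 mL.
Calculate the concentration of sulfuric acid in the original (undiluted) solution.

0.9536 mol/L

H2SO4 + 2 NaOH → Na2SO4 + 2 H2O
n(NaOH) = 0.03064 × 0.02476 = 7.586 × 10^-4 mol
From the 1:2 ratio, n(H2SO4) in the aliquot = 1/2 × 7.586 × 10^-4 = 3.793 × 10^-4 mol
[H2SO4]_dilute = 3.793 × 10^-4 / 0.01000 = 0.03793 mol/L
Dilution factor = 500.0 / 19.89 = 25.14
[H2SO4]_stock = 0.03793 × 25.14 = 0.9536 mol/L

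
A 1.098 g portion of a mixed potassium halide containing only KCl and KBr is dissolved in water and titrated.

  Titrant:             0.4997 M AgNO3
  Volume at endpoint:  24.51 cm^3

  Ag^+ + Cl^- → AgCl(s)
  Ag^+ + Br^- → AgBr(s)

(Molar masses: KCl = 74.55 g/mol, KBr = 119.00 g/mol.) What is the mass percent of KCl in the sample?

n(AgNO3) = 0.02451 × 0.4997 = 0.01225 mol
Let x = n(KCl), y = n(KBr).
Titrant: 1x + 1y = 0.01225;  mass: 74.55x + 119.00y = 1.098
Solving, x = 8.087 × 10^-3 mol, y = 4.161 × 10^-3 mol
mass of KCl = 8.087 × 10^-3 × 74.55 = 0.6029 g
% KCl = 0.6029 / 1.098 × 100 = 54.91 %

54.91 %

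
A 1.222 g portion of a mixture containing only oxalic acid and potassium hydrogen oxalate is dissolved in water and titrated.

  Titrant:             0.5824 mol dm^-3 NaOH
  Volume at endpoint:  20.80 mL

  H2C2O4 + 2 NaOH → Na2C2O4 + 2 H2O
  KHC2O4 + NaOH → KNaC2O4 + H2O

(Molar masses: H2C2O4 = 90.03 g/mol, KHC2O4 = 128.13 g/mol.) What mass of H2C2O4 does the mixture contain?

0.1788 g

n(NaOH) = 0.02080 × 0.5824 = 0.01211 mol
Let x = n(H2C2O4), y = n(KHC2O4).
Titrant: 2x + 1y = 0.01211;  mass: 90.03x + 128.13y = 1.222
Solving, x = 1.986 × 10^-3 mol, y = 8.142 × 10^-3 mol
mass of H2C2O4 = 1.986 × 10^-3 × 90.03 = 0.1788 g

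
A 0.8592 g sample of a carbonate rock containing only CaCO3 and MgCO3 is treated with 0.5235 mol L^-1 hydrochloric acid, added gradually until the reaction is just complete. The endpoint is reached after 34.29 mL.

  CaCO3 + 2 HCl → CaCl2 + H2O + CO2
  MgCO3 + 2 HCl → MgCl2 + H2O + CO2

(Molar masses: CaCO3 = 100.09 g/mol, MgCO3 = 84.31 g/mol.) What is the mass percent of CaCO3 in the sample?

n(HCl) = 0.03429 × 0.5235 = 0.01795 mol
Let x = n(CaCO3), y = n(MgCO3).
Titrant: 2x + 2y = 0.01795;  mass: 100.09x + 84.31y = 0.8592
Solving, x = 6.495 × 10^-3 mol, y = 2.481 × 10^-3 mol
mass of CaCO3 = 6.495 × 10^-3 × 100.09 = 0.6500 g
% CaCO3 = 0.6500 / 0.8592 × 100 = 75.66 %

75.66 %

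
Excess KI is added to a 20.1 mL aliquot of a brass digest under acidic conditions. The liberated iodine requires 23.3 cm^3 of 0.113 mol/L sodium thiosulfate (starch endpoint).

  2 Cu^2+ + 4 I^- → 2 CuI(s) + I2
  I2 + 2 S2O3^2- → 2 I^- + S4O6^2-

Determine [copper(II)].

n(S2O3^2-) = 0.0233 × 0.113 = 2.63 × 10^-3 mol
n(I2) = n(S2O3^2-)/2 = 1.32 × 10^-3 mol
From the 2:1 ratio, n(Cu2+) in the aliquot = 2/1 × 1.32 × 10^-3 = 2.63 × 10^-3 mol
[Cu2+] = 2.63 × 10^-3 / 0.0201 = 0.131 mol/L

0.131 mol/L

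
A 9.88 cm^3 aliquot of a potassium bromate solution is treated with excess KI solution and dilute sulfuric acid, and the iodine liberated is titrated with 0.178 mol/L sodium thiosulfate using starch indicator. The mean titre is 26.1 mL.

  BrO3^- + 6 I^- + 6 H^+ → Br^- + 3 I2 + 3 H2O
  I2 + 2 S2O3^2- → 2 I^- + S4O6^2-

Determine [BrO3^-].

n(S2O3^2-) = 0.0261 × 0.178 = 4.65 × 10^-3 mol
n(I2) = n(S2O3^2-)/2 = 2.32 × 10^-3 mol
From the 1:3 ratio, n(BrO3^-) in the aliquot = 1/3 × 2.32 × 10^-3 = 7.74 × 10^-4 mol
[BrO3^-] = 7.74 × 10^-4 / 0.00988 = 0.0784 mol/L

0.0784 mol/L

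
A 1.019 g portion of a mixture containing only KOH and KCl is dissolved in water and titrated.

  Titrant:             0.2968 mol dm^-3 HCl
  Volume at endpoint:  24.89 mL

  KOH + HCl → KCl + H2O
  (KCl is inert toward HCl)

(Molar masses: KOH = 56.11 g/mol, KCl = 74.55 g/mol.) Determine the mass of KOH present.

n(HCl) = 0.02489 × 0.2968 = 7.387 × 10^-3 mol
Let x = n(KOH), y = n(KCl).
Titrant: 1x = 7.387 × 10^-3;  mass: 56.11x + 74.55y = 1.019
Solving, x = 7.387 × 10^-3 mol, y = 8.109 × 10^-3 mol
mass of KOH = 7.387 × 10^-3 × 56.11 = 0.4145 g

0.4145 g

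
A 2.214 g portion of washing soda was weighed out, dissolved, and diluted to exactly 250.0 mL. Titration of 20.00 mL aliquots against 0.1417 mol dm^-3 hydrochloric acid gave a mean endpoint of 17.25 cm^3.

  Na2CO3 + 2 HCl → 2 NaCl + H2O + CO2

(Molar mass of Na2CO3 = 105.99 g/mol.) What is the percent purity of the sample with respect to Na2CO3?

n(HCl) per titration = 0.01725 × 0.1417 = 2.444 × 10^-3 mol
From the 1:2 ratio, n(Na2CO3) in each aliquot = 1/2 × 2.444 × 10^-3 = 1.222 × 10^-3 mol
n(Na2CO3) in the whole flask = 1.222 × 10^-3 × 250.0/20.00 = 0.01528 mol
mass of Na2CO3 = 0.01528 × 105.99 = 1.619 g
% Na2CO3 = 1.619 / 2.214 × 100 = 73.14 %

73.14 %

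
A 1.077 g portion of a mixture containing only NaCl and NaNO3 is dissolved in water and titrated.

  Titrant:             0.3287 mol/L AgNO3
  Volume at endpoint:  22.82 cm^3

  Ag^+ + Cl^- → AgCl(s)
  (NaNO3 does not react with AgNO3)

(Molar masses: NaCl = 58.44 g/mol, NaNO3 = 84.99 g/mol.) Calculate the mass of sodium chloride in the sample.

n(AgNO3) = 0.02282 × 0.3287 = 7.501 × 10^-3 mol
Let x = n(NaCl), y = n(NaNO3).
Titrant: 1x = 7.501 × 10^-3;  mass: 58.44x + 84.99y = 1.077
Solving, x = 7.501 × 10^-3 mol, y = 7.514 × 10^-3 mol
mass of NaCl = 7.501 × 10^-3 × 58.44 = 0.4384 g

0.4384 g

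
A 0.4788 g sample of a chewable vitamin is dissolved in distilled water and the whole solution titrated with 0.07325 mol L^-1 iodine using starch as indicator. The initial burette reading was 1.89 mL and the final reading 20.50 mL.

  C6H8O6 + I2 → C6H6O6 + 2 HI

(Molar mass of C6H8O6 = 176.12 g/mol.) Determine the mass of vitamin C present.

0.2401 g

n(I2) = 0.01861 L × 0.07325 mol/L = 1.363 × 10^-3 mol
n(C6H8O6) = 1.363 × 10^-3 mol (1:1 ratio)
mass of C6H8O6 = 1.363 × 10^-3 × 176.12 g/mol = 0.2401 g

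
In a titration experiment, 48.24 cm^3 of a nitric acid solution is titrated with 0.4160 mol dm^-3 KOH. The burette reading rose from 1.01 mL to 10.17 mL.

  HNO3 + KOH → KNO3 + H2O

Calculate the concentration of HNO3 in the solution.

0.07899 mol/L

n(KOH) = 0.009160 L × 0.4160 mol/L = 3.811 × 10^-3 mol
n(HNO3) = 3.811 × 10^-3 mol (1:1 mole ratio)
[HNO3] = 3.811 × 10^-3 mol / 0.04824 L = 0.07899 mol/L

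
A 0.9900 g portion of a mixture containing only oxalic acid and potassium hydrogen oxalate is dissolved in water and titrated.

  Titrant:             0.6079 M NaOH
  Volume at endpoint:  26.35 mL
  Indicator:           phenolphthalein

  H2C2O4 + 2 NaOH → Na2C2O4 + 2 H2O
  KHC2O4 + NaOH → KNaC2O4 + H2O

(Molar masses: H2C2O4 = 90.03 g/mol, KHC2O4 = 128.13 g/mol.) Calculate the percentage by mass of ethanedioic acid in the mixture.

58.12 %

n(NaOH) = 0.02635 × 0.6079 = 0.01602 mol
Let x = n(H2C2O4), y = n(KHC2O4).
Titrant: 2x + 1y = 0.01602;  mass: 90.03x + 128.13y = 0.9900
Solving, x = 6.391 × 10^-3 mol, y = 3.236 × 10^-3 mol
mass of H2C2O4 = 6.391 × 10^-3 × 90.03 = 0.5754 g
% H2C2O4 = 0.5754 / 0.9900 × 100 = 58.12 %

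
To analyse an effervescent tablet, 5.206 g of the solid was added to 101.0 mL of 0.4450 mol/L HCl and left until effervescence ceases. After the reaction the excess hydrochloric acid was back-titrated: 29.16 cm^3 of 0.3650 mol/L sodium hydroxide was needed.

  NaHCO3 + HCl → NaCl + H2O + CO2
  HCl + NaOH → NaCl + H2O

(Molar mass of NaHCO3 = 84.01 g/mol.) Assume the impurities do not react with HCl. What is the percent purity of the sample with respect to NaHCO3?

n(HCl) added = 0.1010 × 0.4450 = 0.04494 mol
n(NaOH) used in back-titration = 0.02916 × 0.3650 = 0.01064 mol
n(HCl) left over = 0.01064 mol (1:1 ratio)
n(HCl) consumed by analyte = 0.04494 − 0.01064 = 0.03430 mol
n(NaHCO3) = 0.03430 mol (1:1 ratio)
mass of NaHCO3 = 0.03430 × 84.01 = 2.882 g
% NaHCO3 = 2.882 / 5.206 × 100 = 55.35 %

55.35 %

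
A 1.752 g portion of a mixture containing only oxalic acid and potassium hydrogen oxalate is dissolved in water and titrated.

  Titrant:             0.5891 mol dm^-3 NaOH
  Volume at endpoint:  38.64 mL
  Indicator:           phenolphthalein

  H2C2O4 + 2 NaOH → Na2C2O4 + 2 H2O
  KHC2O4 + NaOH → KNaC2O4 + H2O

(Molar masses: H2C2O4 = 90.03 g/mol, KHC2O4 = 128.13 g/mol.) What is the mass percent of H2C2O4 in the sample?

n(NaOH) = 0.03864 × 0.5891 = 0.02276 mol
Let x = n(H2C2O4), y = n(KHC2O4).
Titrant: 2x + 1y = 0.02276;  mass: 90.03x + 128.13y = 1.752
Solving, x = 7.006 × 10^-3 mol, y = 8.751 × 10^-3 mol
mass of H2C2O4 = 7.006 × 10^-3 × 90.03 = 0.6307 g
% H2C2O4 = 0.6307 / 1.752 × 100 = 36.00 %

36.00 %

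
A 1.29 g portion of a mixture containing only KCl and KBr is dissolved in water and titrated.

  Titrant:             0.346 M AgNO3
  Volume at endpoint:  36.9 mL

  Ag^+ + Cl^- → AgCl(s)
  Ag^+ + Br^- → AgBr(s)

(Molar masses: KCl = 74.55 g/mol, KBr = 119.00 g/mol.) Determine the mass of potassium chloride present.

n(AgNO3) = 0.0369 × 0.346 = 0.0128 mol
Let x = n(KCl), y = n(KBr).
Titrant: 1x + 1y = 0.0128;  mass: 74.55x + 119.00y = 1.29
Solving, x = 5.16 × 10^-3 mol, y = 7.61 × 10^-3 mol
mass of KCl = 5.16 × 10^-3 × 74.55 = 0.385 g

0.385 g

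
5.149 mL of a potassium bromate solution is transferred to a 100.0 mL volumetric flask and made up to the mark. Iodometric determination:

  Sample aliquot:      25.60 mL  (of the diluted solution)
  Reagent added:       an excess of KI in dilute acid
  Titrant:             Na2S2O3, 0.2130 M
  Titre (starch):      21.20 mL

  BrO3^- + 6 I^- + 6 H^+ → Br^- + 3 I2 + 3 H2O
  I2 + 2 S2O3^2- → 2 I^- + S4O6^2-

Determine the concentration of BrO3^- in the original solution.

0.5710 M

n(S2O3^2-) = 0.02120 × 0.2130 = 4.516 × 10^-3 mol
n(I2) = n(S2O3^2-)/2 = 2.258 × 10^-3 mol
From the 1:3 ratio, n(BrO3^-) in the aliquot = 1/3 × 2.258 × 10^-3 = 7.526 × 10^-4 mol
[BrO3^-]_dilute = 7.526 × 10^-4 / 0.02560 = 0.02940 mol/L
[BrO3^-]_original = 0.02940 × 100.0/5.149 = 0.5710 mol/L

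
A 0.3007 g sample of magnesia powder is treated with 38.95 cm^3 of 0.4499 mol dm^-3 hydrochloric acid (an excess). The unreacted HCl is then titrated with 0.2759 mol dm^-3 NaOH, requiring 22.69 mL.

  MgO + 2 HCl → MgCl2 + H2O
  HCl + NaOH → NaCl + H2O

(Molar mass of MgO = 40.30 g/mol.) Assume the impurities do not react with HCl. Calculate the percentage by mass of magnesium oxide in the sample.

75.48 %

n(HCl) added = 0.03895 × 0.4499 = 0.01752 mol
n(NaOH) used in back-titration = 0.02269 × 0.2759 = 6.260 × 10^-3 mol
n(HCl) left over = 6.260 × 10^-3 mol (1:1 ratio)
n(HCl) consumed by analyte = 0.01752 − 6.260 × 10^-3 = 0.01126 mol
From the 1:2 ratio, n(MgO) = 1/2 × 0.01126 = 5.632 × 10^-3 mol
mass of MgO = 5.632 × 10^-3 × 40.30 = 0.2270 g
% MgO = 0.2270 / 0.3007 × 100 = 75.48 %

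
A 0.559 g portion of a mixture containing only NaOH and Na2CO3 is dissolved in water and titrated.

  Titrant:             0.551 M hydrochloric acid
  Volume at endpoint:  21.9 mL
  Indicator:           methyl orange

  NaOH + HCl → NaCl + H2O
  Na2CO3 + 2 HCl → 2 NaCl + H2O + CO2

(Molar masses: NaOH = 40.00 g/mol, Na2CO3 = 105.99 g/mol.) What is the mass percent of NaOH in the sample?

44.3 %

n(HCl) = 0.0219 × 0.551 = 0.0121 mol
Let x = n(NaOH), y = n(Na2CO3).
Titrant: 1x + 2y = 0.0121;  mass: 40.00x + 105.99y = 0.559
Solving, x = 6.19 × 10^-3 mol, y = 2.94 × 10^-3 mol
mass of NaOH = 6.19 × 10^-3 × 40.00 = 0.248 g
% NaOH = 0.248 / 0.559 × 100 = 44.3 %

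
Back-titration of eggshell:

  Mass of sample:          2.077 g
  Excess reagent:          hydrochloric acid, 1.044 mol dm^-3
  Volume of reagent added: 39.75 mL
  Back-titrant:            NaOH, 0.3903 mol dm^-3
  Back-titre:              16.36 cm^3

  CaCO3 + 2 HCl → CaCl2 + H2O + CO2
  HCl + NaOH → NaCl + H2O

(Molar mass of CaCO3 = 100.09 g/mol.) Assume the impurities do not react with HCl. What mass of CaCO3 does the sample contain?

n(HCl) added = 0.03975 × 1.044 = 0.04150 mol
n(NaOH) used in back-titration = 0.01636 × 0.3903 = 6.385 × 10^-3 mol
n(HCl) left over = 6.385 × 10^-3 mol (1:1 ratio)
n(HCl) consumed by analyte = 0.04150 − 6.385 × 10^-3 = 0.03511 mol
From the 1:2 ratio, n(CaCO3) = 1/2 × 0.03511 = 0.01756 mol
mass of CaCO3 = 0.01756 × 100.09 = 1.757 g

1.757 g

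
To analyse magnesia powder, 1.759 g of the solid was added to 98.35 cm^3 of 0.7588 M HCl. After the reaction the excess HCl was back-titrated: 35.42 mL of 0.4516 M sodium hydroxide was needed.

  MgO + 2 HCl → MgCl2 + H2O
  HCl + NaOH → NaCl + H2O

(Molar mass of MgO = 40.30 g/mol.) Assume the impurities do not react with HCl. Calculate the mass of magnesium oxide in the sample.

1.181 g

n(HCl) added = 0.09835 × 0.7588 = 0.07463 mol
n(NaOH) used in back-titration = 0.03542 × 0.4516 = 0.01600 mol
n(HCl) left over = 0.01600 mol (1:1 ratio)
n(HCl) consumed by analyte = 0.07463 − 0.01600 = 0.05863 mol
From the 1:2 ratio, n(MgO) = 1/2 × 0.05863 = 0.02932 mol
mass of MgO = 0.02932 × 40.30 = 1.181 g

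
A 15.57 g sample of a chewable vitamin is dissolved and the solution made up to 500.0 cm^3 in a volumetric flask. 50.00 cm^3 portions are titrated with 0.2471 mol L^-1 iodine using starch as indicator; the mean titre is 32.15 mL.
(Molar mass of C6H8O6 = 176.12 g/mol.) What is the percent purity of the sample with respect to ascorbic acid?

89.86 %

C6H8O6 + I2 → C6H6O6 + 2 HI
n(I2) per titration = 0.03215 × 0.2471 = 7.944 × 10^-3 mol
n(C6H8O6) in each aliquot = 7.944 × 10^-3 mol (1:1 ratio)
n(C6H8O6) in the whole flask = 7.944 × 10^-3 × 500.0/50.00 = 0.07944 mol
mass of C6H8O6 = 0.07944 × 176.12 = 13.99 g
% C6H8O6 = 13.99 / 15.57 × 100 = 89.86 %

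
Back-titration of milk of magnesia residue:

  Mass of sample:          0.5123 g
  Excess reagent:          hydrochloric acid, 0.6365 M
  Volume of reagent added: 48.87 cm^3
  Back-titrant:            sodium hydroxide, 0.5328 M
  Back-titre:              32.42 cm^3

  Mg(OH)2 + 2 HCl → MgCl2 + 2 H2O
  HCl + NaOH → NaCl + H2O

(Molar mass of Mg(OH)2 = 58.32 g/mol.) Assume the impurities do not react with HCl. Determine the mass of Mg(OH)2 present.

n(HCl) added = 0.04887 × 0.6365 = 0.03111 mol
n(NaOH) used in back-titration = 0.03242 × 0.5328 = 0.01727 mol
n(HCl) left over = 0.01727 mol (1:1 ratio)
n(HCl) consumed by analyte = 0.03111 − 0.01727 = 0.01383 mol
From the 1:2 ratio, n(Mg(OH)2) = 1/2 × 0.01383 = 6.916 × 10^-3 mol
mass of Mg(OH)2 = 6.916 × 10^-3 × 58.32 = 0.4034 g

0.4034 g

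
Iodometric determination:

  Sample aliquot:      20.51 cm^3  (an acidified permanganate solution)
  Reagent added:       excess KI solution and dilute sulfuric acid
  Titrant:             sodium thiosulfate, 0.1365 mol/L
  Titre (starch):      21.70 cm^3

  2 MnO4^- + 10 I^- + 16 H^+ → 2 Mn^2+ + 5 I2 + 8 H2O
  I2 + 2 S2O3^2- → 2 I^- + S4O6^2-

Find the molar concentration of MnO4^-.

n(S2O3^2-) = 0.02170 × 0.1365 = 2.962 × 10^-3 mol
n(I2) = n(S2O3^2-)/2 = 1.481 × 10^-3 mol
From the 2:5 ratio, n(MnO4^-) in the aliquot = 2/5 × 1.481 × 10^-3 = 5.924 × 10^-4 mol
[MnO4^-] = 5.924 × 10^-4 / 0.02051 = 0.02888 mol/L

0.02888 mol/L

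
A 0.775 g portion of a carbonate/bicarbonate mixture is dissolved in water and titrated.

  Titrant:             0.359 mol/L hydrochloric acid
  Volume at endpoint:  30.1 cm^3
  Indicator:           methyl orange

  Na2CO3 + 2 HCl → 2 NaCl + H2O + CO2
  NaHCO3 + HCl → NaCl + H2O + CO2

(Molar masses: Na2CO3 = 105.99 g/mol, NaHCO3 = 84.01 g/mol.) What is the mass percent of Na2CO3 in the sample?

29.3 %

n(HCl) = 0.0301 × 0.359 = 0.0108 mol
Let x = n(Na2CO3), y = n(NaHCO3).
Titrant: 2x + 1y = 0.0108;  mass: 105.99x + 84.01y = 0.775
Solving, x = 2.14 × 10^-3 mol, y = 6.52 × 10^-3 mol
mass of Na2CO3 = 2.14 × 10^-3 × 105.99 = 0.227 g
% Na2CO3 = 0.227 / 0.775 × 100 = 29.3 %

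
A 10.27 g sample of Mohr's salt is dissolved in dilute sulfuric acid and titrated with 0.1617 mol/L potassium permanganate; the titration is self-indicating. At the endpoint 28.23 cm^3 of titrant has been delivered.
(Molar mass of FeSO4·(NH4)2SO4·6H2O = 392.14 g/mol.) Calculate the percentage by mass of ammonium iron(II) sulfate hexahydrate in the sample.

MnO4^- + 5 Fe^2+ + 8 H^+ → Mn^2+ + 5 Fe^3+ + 4 H2O
n(KMnO4) = 0.02823 L × 0.1617 mol/L = 4.565 × 10^-3 mol
From the 5:1 ratio, n(FeSO4·(NH4)2SO4·6H2O) = 5/1 × 4.565 × 10^-3 = 0.02282 mol
mass of FeSO4·(NH4)2SO4·6H2O = 0.02282 × 392.14 g/mol = 8.950 g
% FeSO4·(NH4)2SO4·6H2O = 8.950 / 10.27 × 100 = 87.15 %

87.15 %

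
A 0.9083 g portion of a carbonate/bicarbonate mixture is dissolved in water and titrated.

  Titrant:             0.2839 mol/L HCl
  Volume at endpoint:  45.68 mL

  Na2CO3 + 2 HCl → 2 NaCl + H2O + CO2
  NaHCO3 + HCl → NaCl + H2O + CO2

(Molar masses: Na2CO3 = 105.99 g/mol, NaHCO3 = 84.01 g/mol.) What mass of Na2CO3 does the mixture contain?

n(HCl) = 0.04568 × 0.2839 = 0.01297 mol
Let x = n(Na2CO3), y = n(NaHCO3).
Titrant: 2x + 1y = 0.01297;  mass: 105.99x + 84.01y = 0.9083
Solving, x = 2.921 × 10^-3 mol, y = 7.127 × 10^-3 mol
mass of Na2CO3 = 2.921 × 10^-3 × 105.99 = 0.3096 g

0.3096 g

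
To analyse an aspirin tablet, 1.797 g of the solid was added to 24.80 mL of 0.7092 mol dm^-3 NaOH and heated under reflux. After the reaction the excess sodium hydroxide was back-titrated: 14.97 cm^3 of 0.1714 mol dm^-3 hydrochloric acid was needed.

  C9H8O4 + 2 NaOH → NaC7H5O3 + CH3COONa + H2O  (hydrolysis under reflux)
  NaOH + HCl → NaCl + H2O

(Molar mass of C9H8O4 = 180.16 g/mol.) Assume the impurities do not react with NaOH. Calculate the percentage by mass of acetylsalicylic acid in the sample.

n(NaOH) added = 0.02480 × 0.7092 = 0.01759 mol
n(HCl) used in back-titration = 0.01497 × 0.1714 = 2.566 × 10^-3 mol
n(NaOH) left over = 2.566 × 10^-3 mol (1:1 ratio)
n(NaOH) consumed by analyte = 0.01759 − 2.566 × 10^-3 = 0.01502 mol
From the 1:2 ratio, n(C9H8O4) = 1/2 × 0.01502 = 7.511 × 10^-3 mol
mass of C9H8O4 = 7.511 × 10^-3 × 180.16 = 1.353 g
% C9H8O4 = 1.353 / 1.797 × 100 = 75.30 %

75.30 %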